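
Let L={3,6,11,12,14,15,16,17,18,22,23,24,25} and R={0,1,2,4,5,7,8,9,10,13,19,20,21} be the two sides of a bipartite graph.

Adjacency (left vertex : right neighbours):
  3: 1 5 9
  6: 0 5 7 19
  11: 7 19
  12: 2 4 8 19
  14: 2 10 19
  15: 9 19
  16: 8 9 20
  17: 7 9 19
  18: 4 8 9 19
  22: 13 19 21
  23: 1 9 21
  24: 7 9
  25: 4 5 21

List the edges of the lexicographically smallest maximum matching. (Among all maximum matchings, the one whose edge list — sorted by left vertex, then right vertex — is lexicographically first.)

|M| = 12 (so the lex-smallest maximum matching has 12 edges)
process left vertices in ascending order; for each, take the smallest-labelled available neighbour that still permits 12 edges overall, or leave it unmatched if none does
lex-smallest matching: {3-1, 6-0, 11-7, 12-2, 14-10, 15-9, 16-8, 17-19, 18-4, 22-13, 23-21, 25-5}

Lex-smallest maximum matching: {(3,1), (6,0), (11,7), (12,2), (14,10), (15,9), (16,8), (17,19), (18,4), (22,13), (23,21), (25,5)}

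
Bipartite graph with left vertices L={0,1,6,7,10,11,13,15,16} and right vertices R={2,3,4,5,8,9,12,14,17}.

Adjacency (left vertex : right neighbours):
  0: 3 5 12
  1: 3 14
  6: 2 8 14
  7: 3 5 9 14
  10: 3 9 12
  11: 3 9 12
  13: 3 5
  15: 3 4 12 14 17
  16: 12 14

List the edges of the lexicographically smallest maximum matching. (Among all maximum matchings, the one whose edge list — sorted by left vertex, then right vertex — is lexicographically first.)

|M| = 7 (so the lex-smallest maximum matching has 7 edges)
process left vertices in ascending order; for each, take the smallest-labelled available neighbour that still permits 7 edges overall, or leave it unmatched if none does
lex-smallest matching: {0-3, 1-14, 6-2, 7-5, 10-9, 11-12, 15-4}

Lex-smallest maximum matching: {(0,3), (1,14), (6,2), (7,5), (10,9), (11,12), (15,4)}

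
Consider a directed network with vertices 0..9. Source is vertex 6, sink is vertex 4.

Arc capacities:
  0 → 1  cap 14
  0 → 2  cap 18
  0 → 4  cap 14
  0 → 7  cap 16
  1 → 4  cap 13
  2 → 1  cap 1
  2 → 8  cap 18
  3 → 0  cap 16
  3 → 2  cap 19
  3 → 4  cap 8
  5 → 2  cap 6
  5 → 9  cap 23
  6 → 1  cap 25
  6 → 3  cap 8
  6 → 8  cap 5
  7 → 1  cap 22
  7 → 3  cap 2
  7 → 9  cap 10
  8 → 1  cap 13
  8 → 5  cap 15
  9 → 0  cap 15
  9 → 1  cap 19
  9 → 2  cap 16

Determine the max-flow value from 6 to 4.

augment #1: 6→1→4 bottleneck 13, total now 13
augment #2: 6→3→4 bottleneck 8, total now 21
augment #3: 6→8→5→9→0→4 bottleneck 5, total now 26

Maximum flow value: 26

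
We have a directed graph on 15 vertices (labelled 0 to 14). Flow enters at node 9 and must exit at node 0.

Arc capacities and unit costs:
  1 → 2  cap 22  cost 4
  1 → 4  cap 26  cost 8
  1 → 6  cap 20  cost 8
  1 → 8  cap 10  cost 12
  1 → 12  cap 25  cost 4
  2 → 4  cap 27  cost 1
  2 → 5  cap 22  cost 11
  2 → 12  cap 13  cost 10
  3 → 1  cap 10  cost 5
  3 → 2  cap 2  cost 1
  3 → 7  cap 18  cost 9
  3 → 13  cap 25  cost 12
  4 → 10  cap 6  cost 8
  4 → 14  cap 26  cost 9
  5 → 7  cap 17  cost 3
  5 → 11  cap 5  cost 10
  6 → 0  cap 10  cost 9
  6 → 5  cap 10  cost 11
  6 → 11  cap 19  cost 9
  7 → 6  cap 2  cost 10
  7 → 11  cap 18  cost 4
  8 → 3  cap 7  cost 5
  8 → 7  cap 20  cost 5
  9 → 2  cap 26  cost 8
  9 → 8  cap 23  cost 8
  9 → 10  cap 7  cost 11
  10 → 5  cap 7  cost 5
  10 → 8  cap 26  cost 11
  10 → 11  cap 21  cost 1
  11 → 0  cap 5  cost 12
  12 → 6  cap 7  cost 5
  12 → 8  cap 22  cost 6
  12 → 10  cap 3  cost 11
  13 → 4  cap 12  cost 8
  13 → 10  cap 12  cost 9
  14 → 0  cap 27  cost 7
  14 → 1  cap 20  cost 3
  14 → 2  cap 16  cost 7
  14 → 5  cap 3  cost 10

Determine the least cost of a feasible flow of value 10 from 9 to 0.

Minimum cost for 10 units: 245

shortest-cost path #1: 9→10→11→0 push 5 @ unit cost 24 (adds 120)
shortest-cost path #2: 9→2→4→14→0 push 5 @ unit cost 25 (adds 125)
total cost = 245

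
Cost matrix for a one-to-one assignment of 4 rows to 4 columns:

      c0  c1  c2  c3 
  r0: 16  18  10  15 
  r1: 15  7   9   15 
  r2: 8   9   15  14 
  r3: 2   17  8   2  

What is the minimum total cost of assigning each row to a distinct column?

Minimum assignment cost: 27

optimal assignment: row0→col2 (cost 10), row1→col1 (cost 7), row2→col0 (cost 8), row3→col3 (cost 2)
total = 10 + 7 + 8 + 2 = 27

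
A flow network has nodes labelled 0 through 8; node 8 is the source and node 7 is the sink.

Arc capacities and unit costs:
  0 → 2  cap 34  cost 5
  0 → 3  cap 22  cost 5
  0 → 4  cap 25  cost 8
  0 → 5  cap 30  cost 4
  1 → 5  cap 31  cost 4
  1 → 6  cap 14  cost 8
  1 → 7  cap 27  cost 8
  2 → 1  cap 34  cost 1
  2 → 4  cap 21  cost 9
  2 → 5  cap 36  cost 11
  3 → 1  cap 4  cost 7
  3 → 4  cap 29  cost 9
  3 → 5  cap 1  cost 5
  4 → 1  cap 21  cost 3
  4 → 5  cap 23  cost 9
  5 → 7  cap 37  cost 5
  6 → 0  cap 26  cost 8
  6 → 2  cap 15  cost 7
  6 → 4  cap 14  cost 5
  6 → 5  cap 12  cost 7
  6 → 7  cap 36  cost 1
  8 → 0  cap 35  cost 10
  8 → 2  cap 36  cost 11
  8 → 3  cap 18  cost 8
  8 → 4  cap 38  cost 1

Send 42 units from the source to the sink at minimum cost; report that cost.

Minimum cost for 42 units: 582

shortest-cost path #1: 8→4→1→7 push 21 @ unit cost 12 (adds 252)
shortest-cost path #2: 8→4→5→7 push 17 @ unit cost 15 (adds 255)
shortest-cost path #3: 8→3→5→7 push 1 @ unit cost 18 (adds 18)
shortest-cost path #4: 8→0→5→7 push 3 @ unit cost 19 (adds 57)
total cost = 582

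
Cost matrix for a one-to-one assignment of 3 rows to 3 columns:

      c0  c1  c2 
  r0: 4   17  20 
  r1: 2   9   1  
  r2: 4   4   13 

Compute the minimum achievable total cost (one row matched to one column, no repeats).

Minimum assignment cost: 9

optimal assignment: row0→col0 (cost 4), row1→col2 (cost 1), row2→col1 (cost 4)
total = 4 + 1 + 4 = 9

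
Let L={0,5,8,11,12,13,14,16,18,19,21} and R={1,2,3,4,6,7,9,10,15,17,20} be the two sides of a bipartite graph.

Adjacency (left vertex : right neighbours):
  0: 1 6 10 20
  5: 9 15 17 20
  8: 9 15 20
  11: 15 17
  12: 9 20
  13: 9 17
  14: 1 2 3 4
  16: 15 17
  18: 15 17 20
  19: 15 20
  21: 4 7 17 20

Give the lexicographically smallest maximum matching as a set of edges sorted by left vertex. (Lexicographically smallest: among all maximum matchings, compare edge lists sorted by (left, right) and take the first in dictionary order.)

|M| = 7 (so the lex-smallest maximum matching has 7 edges)
process left vertices in ascending order; for each, take the smallest-labelled available neighbour that still permits 7 edges overall, or leave it unmatched if none does
lex-smallest matching: {0-1, 5-9, 8-15, 11-17, 12-20, 14-2, 21-4}

Lex-smallest maximum matching: {(0,1), (5,9), (8,15), (11,17), (12,20), (14,2), (21,4)}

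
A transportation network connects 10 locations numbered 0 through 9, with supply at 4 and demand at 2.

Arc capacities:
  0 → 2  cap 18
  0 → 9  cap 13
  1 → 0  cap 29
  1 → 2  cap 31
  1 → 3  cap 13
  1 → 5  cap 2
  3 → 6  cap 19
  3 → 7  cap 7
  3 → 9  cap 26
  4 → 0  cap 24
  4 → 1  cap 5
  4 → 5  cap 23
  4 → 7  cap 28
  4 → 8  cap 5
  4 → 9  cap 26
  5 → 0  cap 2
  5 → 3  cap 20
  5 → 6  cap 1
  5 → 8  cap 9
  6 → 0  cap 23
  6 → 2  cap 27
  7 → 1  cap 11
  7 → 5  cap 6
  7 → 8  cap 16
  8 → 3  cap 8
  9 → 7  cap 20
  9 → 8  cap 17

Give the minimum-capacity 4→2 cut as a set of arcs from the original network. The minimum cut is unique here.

augment #1: 4→0→2 push 18
augment #2: 4→1→2 push 5
augment #3: 4→5→6→2 push 1
augment #4: 4→7→1→2 push 11
augment #5: 4→5→3→6→2 push 19
max flow = 54; residual-reachable set from 4 gives S-side
cut edges (S→T): {(0,2), (3,6), (4,1), (5,6), (7,1)} total cap 54

Min-cut arcs: {(0,2), (3,6), (4,1), (5,6), (7,1)} (total capacity 54)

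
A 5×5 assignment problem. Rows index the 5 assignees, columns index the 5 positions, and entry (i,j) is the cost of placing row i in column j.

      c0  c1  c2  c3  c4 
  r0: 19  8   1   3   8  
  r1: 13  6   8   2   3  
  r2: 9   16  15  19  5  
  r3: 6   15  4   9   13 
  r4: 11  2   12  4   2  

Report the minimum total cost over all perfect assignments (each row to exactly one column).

optimal assignment: row0→col2 (cost 1), row1→col3 (cost 2), row2→col4 (cost 5), row3→col0 (cost 6), row4→col1 (cost 2)
total = 1 + 2 + 5 + 6 + 2 = 16

Minimum assignment cost: 16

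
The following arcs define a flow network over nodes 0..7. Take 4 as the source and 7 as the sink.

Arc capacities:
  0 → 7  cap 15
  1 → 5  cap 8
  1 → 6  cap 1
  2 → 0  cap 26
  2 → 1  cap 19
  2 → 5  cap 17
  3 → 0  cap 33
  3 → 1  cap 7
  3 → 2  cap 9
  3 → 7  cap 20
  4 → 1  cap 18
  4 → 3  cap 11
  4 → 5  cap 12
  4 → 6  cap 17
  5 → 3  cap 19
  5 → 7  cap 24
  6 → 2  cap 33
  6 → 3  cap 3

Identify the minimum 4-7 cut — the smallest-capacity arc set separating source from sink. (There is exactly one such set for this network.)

Min-cut arcs: {(1,5), (1,6), (4,3), (4,5), (4,6)} (total capacity 49)

augment #1: 4→3→7 push 11
augment #2: 4→5→7 push 12
augment #3: 4→1→5→7 push 8
augment #4: 4→6→3→7 push 3
augment #5: 4→6→2→0→7 push 14
augment #6: 4→1→6→2→0→7 push 1
max flow = 49; residual-reachable set from 4 gives S-side
cut edges (S→T): {(1,5), (1,6), (4,3), (4,5), (4,6)} total cap 49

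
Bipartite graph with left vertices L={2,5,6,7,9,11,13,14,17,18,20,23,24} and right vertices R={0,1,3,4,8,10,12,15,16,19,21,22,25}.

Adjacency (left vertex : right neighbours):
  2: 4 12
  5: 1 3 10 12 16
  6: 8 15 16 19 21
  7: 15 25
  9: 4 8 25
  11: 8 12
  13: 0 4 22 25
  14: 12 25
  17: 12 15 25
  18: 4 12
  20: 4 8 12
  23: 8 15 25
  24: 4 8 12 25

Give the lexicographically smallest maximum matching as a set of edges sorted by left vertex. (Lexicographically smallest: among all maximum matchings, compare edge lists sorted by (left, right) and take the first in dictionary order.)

Lex-smallest maximum matching: {(2,4), (5,1), (6,16), (7,15), (9,8), (11,12), (13,0), (14,25)}

|M| = 8 (so the lex-smallest maximum matching has 8 edges)
process left vertices in ascending order; for each, take the smallest-labelled available neighbour that still permits 8 edges overall, or leave it unmatched if none does
lex-smallest matching: {2-4, 5-1, 6-16, 7-15, 9-8, 11-12, 13-0, 14-25}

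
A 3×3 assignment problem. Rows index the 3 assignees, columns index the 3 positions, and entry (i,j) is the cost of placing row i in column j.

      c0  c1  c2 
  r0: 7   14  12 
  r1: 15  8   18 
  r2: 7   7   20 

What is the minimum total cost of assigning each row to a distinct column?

Minimum assignment cost: 27

optimal assignment: row0→col2 (cost 12), row1→col1 (cost 8), row2→col0 (cost 7)
total = 12 + 8 + 7 = 27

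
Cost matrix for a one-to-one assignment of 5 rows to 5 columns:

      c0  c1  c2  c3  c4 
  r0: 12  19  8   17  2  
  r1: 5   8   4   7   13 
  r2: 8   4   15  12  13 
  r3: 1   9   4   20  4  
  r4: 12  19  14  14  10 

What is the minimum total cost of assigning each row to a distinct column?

optimal assignment: row0→col4 (cost 2), row1→col2 (cost 4), row2→col1 (cost 4), row3→col0 (cost 1), row4→col3 (cost 14)
total = 2 + 4 + 4 + 1 + 14 = 25

Minimum assignment cost: 25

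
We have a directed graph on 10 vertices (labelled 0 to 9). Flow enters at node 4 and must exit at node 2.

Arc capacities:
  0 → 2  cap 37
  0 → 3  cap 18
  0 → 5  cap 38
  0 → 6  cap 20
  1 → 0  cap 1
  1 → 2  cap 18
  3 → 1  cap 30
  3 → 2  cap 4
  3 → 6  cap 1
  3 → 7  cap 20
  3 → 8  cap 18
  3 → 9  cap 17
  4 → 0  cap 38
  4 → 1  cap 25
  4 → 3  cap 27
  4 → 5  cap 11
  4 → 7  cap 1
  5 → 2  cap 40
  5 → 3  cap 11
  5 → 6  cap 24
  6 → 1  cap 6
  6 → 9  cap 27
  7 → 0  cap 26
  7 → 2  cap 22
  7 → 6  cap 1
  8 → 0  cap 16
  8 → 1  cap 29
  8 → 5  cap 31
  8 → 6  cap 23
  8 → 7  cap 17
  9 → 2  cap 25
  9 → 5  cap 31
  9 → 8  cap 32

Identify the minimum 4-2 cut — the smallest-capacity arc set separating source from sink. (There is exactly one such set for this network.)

Min-cut arcs: {(1,0), (1,2), (4,0), (4,3), (4,5), (4,7)} (total capacity 96)

augment #1: 4→0→2 push 37
augment #2: 4→1→2 push 18
augment #3: 4→3→2 push 4
augment #4: 4→5→2 push 11
augment #5: 4→7→2 push 1
augment #6: 4→0→5→2 push 1
augment #7: 4→3→7→2 push 20
augment #8: 4→3→9→2 push 3
augment #9: 4→1→0→5→2 push 1
max flow = 96; residual-reachable set from 4 gives S-side
cut edges (S→T): {(1,0), (1,2), (4,0), (4,3), (4,5), (4,7)} total cap 96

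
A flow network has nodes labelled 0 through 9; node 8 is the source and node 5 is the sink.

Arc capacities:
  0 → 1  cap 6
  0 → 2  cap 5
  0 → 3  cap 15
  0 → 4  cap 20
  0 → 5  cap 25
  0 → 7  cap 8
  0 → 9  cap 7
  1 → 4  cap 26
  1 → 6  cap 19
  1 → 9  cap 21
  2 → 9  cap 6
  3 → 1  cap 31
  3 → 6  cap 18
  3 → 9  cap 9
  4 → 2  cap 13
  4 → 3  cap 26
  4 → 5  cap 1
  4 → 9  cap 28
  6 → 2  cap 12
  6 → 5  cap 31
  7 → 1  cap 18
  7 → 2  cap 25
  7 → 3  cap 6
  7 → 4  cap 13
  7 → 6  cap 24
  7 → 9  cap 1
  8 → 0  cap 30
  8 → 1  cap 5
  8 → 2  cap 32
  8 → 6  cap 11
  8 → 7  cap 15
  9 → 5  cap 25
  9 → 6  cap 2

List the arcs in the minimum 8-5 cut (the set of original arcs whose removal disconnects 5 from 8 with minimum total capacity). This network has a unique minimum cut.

augment #1: 8→0→5 push 25
augment #2: 8→6→5 push 11
augment #3: 8→0→4→5 push 1
augment #4: 8→0→9→5 push 4
augment #5: 8→1→6→5 push 5
augment #6: 8→2→9→5 push 6
augment #7: 8→7→6→5 push 15
max flow = 67; residual-reachable set from 8 gives S-side
cut edges (S→T): {(2,9), (8,0), (8,1), (8,6), (8,7)} total cap 67

Min-cut arcs: {(2,9), (8,0), (8,1), (8,6), (8,7)} (total capacity 67)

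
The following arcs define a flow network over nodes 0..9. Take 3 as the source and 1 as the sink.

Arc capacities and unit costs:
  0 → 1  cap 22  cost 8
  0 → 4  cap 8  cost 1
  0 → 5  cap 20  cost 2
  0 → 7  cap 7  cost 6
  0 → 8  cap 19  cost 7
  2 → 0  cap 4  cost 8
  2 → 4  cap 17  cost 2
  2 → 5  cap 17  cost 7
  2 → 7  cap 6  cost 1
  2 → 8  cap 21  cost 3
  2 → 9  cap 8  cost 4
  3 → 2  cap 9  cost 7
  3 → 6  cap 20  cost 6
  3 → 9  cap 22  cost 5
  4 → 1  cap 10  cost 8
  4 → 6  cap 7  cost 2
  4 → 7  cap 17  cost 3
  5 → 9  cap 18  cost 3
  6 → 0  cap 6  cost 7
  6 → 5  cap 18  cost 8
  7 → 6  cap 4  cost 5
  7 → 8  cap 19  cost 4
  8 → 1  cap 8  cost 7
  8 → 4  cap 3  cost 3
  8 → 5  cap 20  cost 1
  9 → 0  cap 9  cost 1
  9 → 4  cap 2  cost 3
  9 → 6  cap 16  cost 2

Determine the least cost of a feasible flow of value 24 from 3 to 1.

shortest-cost path #1: 3→9→0→1 push 9 @ unit cost 14 (adds 126)
shortest-cost path #2: 3→9→4→1 push 2 @ unit cost 16 (adds 32)
shortest-cost path #3: 3→2→4→1 push 8 @ unit cost 17 (adds 136)
shortest-cost path #4: 3→2→8→1 push 1 @ unit cost 17 (adds 17)
shortest-cost path #5: 3→6→0→1 push 4 @ unit cost 21 (adds 84)
total cost = 395

Minimum cost for 24 units: 395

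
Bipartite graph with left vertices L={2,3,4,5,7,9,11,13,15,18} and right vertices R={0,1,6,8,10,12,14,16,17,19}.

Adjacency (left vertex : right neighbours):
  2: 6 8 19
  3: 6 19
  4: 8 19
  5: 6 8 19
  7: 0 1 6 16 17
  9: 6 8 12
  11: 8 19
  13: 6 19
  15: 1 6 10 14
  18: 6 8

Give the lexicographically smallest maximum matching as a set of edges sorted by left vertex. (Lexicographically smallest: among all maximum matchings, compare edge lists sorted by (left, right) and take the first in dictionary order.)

Lex-smallest maximum matching: {(2,6), (3,19), (4,8), (7,0), (9,12), (15,1)}

|M| = 6 (so the lex-smallest maximum matching has 6 edges)
process left vertices in ascending order; for each, take the smallest-labelled available neighbour that still permits 6 edges overall, or leave it unmatched if none does
lex-smallest matching: {2-6, 3-19, 4-8, 7-0, 9-12, 15-1}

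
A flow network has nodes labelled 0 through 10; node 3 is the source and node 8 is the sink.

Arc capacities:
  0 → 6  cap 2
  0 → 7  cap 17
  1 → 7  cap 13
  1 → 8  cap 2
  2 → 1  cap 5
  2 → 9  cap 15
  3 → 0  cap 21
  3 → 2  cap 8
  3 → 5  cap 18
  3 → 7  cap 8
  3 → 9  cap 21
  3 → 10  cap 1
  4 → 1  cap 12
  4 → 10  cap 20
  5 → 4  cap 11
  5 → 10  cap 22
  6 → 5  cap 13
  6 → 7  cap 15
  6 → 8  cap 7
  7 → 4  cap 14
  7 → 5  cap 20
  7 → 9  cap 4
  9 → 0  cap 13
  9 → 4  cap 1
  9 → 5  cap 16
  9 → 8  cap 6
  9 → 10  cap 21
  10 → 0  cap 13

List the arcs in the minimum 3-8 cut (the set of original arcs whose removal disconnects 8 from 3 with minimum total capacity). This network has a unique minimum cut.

augment #1: 3→9→8 push 6
augment #2: 3→0→6→8 push 2
augment #3: 3→2→1→8 push 2
max flow = 10; residual-reachable set from 3 gives S-side
cut edges (S→T): {(0,6), (1,8), (9,8)} total cap 10

Min-cut arcs: {(0,6), (1,8), (9,8)} (total capacity 10)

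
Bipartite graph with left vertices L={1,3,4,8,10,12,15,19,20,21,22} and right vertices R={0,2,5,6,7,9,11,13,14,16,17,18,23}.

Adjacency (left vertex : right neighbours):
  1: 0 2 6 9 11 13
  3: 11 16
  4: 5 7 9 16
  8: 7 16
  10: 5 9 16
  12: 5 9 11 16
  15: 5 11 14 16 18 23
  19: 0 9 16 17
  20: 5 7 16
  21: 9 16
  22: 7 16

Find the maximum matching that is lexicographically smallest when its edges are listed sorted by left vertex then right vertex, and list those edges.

Lex-smallest maximum matching: {(1,0), (3,11), (4,5), (8,7), (10,9), (12,16), (15,14), (19,17)}

|M| = 8 (so the lex-smallest maximum matching has 8 edges)
process left vertices in ascending order; for each, take the smallest-labelled available neighbour that still permits 8 edges overall, or leave it unmatched if none does
lex-smallest matching: {1-0, 3-11, 4-5, 8-7, 10-9, 12-16, 15-14, 19-17}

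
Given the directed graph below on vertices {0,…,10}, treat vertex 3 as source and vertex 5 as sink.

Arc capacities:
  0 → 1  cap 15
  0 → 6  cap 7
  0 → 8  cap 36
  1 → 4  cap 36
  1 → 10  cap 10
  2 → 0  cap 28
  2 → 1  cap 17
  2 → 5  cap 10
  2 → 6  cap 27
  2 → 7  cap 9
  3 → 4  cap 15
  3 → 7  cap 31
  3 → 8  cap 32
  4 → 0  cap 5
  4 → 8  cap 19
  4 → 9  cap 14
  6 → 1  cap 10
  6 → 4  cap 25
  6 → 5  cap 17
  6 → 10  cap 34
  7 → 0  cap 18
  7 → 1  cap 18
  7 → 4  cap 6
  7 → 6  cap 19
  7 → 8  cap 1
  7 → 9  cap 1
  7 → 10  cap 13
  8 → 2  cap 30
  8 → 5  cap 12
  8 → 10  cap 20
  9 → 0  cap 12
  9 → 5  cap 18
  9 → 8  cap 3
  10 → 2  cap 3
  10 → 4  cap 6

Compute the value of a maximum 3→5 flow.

Maximum flow value: 54

augment #1: 3→8→5 bottleneck 12, total now 12
augment #2: 3→4→9→5 bottleneck 14, total now 26
augment #3: 3→7→6→5 bottleneck 17, total now 43
augment #4: 3→7→9→5 bottleneck 1, total now 44
augment #5: 3→8→2→5 bottleneck 10, total now 54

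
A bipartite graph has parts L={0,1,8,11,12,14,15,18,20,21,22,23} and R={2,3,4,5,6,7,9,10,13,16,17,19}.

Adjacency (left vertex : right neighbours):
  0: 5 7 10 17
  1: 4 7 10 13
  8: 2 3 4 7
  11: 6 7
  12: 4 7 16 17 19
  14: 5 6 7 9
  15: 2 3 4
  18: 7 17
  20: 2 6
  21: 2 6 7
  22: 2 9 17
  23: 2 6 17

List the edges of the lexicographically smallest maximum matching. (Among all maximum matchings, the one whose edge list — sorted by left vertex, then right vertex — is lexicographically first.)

Lex-smallest maximum matching: {(0,10), (1,13), (8,3), (11,6), (12,16), (14,5), (15,4), (18,7), (20,2), (22,9), (23,17)}

|M| = 11 (so the lex-smallest maximum matching has 11 edges)
process left vertices in ascending order; for each, take the smallest-labelled available neighbour that still permits 11 edges overall, or leave it unmatched if none does
lex-smallest matching: {0-10, 1-13, 8-3, 11-6, 12-16, 14-5, 15-4, 18-7, 20-2, 22-9, 23-17}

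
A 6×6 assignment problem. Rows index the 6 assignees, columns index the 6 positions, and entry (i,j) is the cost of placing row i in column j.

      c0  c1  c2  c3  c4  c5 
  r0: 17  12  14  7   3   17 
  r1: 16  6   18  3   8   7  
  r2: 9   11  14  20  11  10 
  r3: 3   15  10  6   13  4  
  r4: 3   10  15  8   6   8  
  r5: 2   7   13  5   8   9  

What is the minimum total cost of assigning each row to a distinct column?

optimal assignment: row0→col4 (cost 3), row1→col3 (cost 3), row2→col2 (cost 14), row3→col5 (cost 4), row4→col0 (cost 3), row5→col1 (cost 7)
total = 3 + 3 + 14 + 4 + 3 + 7 = 34

Minimum assignment cost: 34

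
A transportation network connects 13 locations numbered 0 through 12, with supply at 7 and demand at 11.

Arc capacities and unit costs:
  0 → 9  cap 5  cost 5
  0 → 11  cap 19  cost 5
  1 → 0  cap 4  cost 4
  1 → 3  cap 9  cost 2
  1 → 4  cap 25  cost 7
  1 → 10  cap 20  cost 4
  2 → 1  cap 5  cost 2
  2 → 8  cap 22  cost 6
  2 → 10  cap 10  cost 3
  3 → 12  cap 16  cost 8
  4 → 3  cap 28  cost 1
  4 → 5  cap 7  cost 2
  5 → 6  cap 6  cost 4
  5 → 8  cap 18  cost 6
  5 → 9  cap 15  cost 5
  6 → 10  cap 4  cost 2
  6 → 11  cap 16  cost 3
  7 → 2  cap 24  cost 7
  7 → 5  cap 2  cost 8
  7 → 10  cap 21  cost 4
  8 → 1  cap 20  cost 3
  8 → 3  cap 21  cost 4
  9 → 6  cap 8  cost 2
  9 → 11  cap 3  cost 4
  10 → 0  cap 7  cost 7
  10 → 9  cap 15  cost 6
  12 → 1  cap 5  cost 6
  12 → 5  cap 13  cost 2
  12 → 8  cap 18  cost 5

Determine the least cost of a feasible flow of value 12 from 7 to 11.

shortest-cost path #1: 7→10→9→11 push 3 @ unit cost 14 (adds 42)
shortest-cost path #2: 7→5→6→11 push 2 @ unit cost 15 (adds 30)
shortest-cost path #3: 7→10→9→6→11 push 7 @ unit cost 15 (adds 105)
total cost = 177

Minimum cost for 12 units: 177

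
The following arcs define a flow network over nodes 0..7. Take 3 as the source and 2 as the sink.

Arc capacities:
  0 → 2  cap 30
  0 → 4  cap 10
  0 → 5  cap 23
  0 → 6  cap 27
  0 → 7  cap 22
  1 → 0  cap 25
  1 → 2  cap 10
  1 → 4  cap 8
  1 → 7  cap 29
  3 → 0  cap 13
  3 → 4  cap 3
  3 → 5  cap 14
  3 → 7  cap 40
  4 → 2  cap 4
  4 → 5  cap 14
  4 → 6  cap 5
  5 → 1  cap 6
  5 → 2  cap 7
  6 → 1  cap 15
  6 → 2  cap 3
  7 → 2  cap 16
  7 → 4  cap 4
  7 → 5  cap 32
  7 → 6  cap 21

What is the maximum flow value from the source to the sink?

Maximum flow value: 64

augment #1: 3→0→2 bottleneck 13, total now 13
augment #2: 3→4→2 bottleneck 3, total now 16
augment #3: 3→5→2 bottleneck 7, total now 23
augment #4: 3→7→2 bottleneck 16, total now 39
augment #5: 3→5→1→2 bottleneck 6, total now 45
augment #6: 3→7→4→2 bottleneck 1, total now 46
augment #7: 3→7→6→2 bottleneck 3, total now 49
augment #8: 3→7→6→1→2 bottleneck 4, total now 53
augment #9: 3→7→6→1→0→2 bottleneck 11, total now 64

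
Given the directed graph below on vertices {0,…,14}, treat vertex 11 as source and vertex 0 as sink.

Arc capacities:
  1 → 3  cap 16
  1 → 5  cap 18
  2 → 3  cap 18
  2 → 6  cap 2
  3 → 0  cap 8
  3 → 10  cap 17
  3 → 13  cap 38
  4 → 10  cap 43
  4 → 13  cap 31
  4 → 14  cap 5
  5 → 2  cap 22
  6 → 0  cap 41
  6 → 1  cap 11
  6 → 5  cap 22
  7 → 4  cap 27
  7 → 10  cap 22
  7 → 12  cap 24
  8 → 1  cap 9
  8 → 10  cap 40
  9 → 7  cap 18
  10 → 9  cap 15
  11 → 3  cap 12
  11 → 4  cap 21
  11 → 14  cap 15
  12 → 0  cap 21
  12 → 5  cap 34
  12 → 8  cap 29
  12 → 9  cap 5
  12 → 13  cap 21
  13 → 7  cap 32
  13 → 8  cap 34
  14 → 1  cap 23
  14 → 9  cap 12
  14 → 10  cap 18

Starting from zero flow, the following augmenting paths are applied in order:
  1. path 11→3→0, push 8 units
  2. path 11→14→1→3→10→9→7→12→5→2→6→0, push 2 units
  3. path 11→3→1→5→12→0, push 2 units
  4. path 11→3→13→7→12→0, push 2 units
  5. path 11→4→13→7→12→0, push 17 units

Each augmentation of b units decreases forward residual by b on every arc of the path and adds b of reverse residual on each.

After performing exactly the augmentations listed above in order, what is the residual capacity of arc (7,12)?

Residual capacity of (7,12): 3

after path 1 (11→3→0, push 8): res(7,12)=24
after path 2 (11→14→1→3→10→9→7→12→5→2→6→0, push 2): res(7,12)=22
after path 3 (11→3→1→5→12→0, push 2): res(7,12)=22
after path 4 (11→3→13→7→12→0, push 2): res(7,12)=20
after path 5 (11→4→13→7→12→0, push 17): res(7,12)=3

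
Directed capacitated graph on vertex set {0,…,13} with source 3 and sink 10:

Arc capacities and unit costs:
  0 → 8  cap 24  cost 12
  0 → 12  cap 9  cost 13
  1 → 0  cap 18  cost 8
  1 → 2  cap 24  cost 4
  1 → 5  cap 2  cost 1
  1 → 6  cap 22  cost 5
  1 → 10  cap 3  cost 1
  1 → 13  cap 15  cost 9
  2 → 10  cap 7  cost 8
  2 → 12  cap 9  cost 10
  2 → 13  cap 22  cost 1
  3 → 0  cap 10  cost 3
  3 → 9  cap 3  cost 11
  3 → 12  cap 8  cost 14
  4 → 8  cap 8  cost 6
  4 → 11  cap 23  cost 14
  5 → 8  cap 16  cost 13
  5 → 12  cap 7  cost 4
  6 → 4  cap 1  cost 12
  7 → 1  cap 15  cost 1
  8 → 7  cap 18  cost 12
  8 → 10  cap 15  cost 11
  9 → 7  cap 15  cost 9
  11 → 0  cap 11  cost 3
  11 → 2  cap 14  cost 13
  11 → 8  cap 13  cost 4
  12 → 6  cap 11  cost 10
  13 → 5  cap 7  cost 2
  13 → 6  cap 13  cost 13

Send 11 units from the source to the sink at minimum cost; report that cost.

shortest-cost path #1: 3→9→7→1→10 push 3 @ unit cost 22 (adds 66)
shortest-cost path #2: 3→0→8→10 push 8 @ unit cost 26 (adds 208)
total cost = 274

Minimum cost for 11 units: 274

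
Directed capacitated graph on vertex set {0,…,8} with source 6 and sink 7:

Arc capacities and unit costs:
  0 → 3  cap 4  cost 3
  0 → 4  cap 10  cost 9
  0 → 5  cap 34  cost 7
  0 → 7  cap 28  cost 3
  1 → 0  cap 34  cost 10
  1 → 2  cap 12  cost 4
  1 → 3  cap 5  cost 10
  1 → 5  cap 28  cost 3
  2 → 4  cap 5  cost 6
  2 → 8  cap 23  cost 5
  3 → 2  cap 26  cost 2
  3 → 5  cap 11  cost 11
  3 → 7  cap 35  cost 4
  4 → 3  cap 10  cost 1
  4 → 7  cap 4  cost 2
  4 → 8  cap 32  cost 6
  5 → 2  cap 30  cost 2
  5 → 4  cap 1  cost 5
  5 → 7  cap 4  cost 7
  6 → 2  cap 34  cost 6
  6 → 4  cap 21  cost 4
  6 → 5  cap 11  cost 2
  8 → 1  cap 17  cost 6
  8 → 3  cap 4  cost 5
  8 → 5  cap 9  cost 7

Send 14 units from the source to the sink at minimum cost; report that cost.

Minimum cost for 14 units: 114

shortest-cost path #1: 6→4→7 push 4 @ unit cost 6 (adds 24)
shortest-cost path #2: 6→5→7 push 4 @ unit cost 9 (adds 36)
shortest-cost path #3: 6→4→3→7 push 6 @ unit cost 9 (adds 54)
total cost = 114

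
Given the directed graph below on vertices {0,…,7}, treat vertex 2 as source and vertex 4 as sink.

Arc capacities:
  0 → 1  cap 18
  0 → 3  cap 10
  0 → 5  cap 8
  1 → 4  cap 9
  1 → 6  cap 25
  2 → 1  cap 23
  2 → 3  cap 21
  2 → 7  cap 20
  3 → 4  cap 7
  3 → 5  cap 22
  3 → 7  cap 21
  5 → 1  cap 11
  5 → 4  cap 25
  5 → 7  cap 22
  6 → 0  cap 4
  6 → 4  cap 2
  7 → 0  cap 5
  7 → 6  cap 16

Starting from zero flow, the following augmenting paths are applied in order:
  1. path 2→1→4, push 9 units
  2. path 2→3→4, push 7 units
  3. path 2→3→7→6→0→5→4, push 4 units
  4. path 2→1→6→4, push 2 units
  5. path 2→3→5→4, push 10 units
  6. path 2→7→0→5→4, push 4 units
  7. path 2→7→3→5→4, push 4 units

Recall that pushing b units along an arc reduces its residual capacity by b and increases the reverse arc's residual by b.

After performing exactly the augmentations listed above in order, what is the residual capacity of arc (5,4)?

Residual capacity of (5,4): 3

after path 1 (2→1→4, push 9): res(5,4)=25
after path 2 (2→3→4, push 7): res(5,4)=25
after path 3 (2→3→7→6→0→5→4, push 4): res(5,4)=21
after path 4 (2→1→6→4, push 2): res(5,4)=21
after path 5 (2→3→5→4, push 10): res(5,4)=11
after path 6 (2→7→0→5→4, push 4): res(5,4)=7
after path 7 (2→7→3→5→4, push 4): res(5,4)=3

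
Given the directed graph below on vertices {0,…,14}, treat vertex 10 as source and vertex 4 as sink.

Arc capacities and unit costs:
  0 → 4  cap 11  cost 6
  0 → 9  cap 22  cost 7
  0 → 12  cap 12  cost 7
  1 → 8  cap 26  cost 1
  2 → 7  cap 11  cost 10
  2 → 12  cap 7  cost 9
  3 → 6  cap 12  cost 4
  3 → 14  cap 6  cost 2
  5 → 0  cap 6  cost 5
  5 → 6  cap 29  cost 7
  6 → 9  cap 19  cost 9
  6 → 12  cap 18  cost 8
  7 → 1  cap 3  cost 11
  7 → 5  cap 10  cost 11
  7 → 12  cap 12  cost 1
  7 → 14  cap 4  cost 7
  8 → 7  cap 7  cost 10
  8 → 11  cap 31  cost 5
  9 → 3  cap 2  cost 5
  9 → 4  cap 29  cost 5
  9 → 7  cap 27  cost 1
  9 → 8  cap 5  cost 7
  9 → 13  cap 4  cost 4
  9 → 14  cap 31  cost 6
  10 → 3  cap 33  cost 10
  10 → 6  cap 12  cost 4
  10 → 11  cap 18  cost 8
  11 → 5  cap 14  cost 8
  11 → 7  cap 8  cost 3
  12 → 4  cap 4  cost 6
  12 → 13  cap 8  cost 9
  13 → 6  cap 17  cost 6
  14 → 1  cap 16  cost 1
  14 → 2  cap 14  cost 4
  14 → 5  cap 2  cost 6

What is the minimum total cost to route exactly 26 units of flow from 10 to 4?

Minimum cost for 26 units: 562

shortest-cost path #1: 10→6→9→4 push 12 @ unit cost 18 (adds 216)
shortest-cost path #2: 10→11→7→12→4 push 4 @ unit cost 18 (adds 72)
shortest-cost path #3: 10→11→5→0→4 push 6 @ unit cost 27 (adds 162)
shortest-cost path #4: 10→3→6→9→4 push 4 @ unit cost 28 (adds 112)
total cost = 562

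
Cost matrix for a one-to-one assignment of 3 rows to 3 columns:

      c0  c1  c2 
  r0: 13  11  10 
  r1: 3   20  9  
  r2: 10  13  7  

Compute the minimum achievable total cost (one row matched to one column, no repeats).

Minimum assignment cost: 21

optimal assignment: row0→col1 (cost 11), row1→col0 (cost 3), row2→col2 (cost 7)
total = 11 + 3 + 7 = 21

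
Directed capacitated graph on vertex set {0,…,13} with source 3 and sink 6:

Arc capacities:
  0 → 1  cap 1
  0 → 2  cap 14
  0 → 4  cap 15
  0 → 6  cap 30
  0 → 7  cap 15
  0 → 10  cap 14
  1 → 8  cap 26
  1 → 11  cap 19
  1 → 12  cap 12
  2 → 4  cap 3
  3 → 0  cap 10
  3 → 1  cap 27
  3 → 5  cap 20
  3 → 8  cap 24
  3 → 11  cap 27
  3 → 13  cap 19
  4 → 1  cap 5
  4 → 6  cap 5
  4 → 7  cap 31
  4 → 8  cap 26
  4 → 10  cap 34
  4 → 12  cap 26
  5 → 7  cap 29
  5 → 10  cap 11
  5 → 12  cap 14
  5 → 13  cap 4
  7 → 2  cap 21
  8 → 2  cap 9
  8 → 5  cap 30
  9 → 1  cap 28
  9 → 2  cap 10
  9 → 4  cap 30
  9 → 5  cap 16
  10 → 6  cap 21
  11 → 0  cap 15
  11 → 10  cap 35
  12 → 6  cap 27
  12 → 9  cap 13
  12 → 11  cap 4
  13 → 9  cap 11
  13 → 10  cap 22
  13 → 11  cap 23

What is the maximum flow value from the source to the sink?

Maximum flow value: 78

augment #1: 3→0→6 bottleneck 10, total now 10
augment #2: 3→1→12→6 bottleneck 12, total now 22
augment #3: 3→5→10→6 bottleneck 11, total now 33
augment #4: 3→5→12→6 bottleneck 9, total now 42
augment #5: 3→11→0→6 bottleneck 15, total now 57
augment #6: 3→11→10→6 bottleneck 10, total now 67
augment #7: 3→8→2→4→6 bottleneck 3, total now 70
augment #8: 3→8→5→12→6 bottleneck 5, total now 75
augment #9: 3→13→9→4→6 bottleneck 2, total now 77
augment #10: 3→13→9→4→12→6 bottleneck 1, total now 78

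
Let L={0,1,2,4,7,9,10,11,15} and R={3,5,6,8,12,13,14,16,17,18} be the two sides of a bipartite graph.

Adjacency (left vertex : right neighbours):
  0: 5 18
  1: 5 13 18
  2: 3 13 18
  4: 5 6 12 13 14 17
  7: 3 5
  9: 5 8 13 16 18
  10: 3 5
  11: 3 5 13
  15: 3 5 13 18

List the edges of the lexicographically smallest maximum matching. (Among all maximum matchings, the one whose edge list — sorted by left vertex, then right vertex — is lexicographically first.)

Lex-smallest maximum matching: {(0,5), (1,13), (2,3), (4,6), (9,8), (15,18)}

|M| = 6 (so the lex-smallest maximum matching has 6 edges)
process left vertices in ascending order; for each, take the smallest-labelled available neighbour that still permits 6 edges overall, or leave it unmatched if none does
lex-smallest matching: {0-5, 1-13, 2-3, 4-6, 9-8, 15-18}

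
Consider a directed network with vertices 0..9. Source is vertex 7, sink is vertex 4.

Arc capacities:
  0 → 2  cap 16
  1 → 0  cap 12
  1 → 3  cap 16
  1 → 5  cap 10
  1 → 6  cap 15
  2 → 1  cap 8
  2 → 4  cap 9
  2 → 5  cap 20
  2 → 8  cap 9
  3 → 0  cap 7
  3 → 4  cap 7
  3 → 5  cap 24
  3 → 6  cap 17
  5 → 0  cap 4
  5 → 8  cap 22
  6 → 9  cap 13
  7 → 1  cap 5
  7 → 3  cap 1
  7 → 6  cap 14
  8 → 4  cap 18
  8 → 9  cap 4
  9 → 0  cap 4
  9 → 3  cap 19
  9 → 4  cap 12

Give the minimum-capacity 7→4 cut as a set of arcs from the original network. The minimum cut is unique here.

augment #1: 7→3→4 push 1
augment #2: 7→1→3→4 push 5
augment #3: 7→6→9→4 push 12
augment #4: 7→6→9→3→4 push 1
max flow = 19; residual-reachable set from 7 gives S-side
cut edges (S→T): {(6,9), (7,1), (7,3)} total cap 19

Min-cut arcs: {(6,9), (7,1), (7,3)} (total capacity 19)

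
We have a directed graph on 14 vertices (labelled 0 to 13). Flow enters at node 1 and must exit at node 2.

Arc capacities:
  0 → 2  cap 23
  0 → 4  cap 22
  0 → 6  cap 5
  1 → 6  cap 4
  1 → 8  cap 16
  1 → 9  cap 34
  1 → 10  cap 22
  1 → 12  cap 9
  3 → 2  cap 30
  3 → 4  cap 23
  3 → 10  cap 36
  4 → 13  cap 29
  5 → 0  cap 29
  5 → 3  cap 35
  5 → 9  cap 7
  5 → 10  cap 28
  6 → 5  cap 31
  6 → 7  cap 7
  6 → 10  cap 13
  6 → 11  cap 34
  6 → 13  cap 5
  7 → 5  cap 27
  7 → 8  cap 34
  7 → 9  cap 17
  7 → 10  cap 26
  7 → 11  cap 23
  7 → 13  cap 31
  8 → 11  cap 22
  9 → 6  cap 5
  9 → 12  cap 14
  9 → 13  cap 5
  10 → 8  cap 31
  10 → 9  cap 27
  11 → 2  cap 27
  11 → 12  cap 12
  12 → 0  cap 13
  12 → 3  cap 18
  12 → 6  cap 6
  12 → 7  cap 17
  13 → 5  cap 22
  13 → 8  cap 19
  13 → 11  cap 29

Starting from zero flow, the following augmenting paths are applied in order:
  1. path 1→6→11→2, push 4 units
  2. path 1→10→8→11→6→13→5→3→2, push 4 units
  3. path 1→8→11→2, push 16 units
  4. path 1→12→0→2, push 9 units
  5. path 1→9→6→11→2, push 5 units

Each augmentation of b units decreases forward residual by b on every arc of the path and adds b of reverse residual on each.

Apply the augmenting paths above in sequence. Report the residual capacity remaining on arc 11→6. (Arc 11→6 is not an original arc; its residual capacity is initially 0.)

after path 1 (1→6→11→2, push 4): res(11,6)=4
after path 2 (1→10→8→11→6→13→5→3→2, push 4): res(11,6)=0
after path 3 (1→8→11→2, push 16): res(11,6)=0
after path 4 (1→12→0→2, push 9): res(11,6)=0
after path 5 (1→9→6→11→2, push 5): res(11,6)=5

Residual capacity of (11,6): 5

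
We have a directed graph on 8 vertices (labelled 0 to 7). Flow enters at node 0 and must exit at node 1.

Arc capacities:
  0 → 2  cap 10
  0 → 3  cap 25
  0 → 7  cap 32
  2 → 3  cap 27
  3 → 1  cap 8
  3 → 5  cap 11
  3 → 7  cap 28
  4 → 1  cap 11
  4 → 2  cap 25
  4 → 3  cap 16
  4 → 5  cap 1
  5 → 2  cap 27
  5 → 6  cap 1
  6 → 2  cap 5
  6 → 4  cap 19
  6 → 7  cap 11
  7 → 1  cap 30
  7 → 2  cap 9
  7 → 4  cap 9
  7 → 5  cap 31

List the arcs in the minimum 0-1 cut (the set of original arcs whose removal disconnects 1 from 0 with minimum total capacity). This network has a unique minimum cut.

Min-cut arcs: {(3,1), (5,6), (7,1), (7,4)} (total capacity 48)

augment #1: 0→3→1 push 8
augment #2: 0→7→1 push 30
augment #3: 0→7→4→1 push 2
augment #4: 0→3→7→4→1 push 7
augment #5: 0→3→5→6→4→1 push 1
max flow = 48; residual-reachable set from 0 gives S-side
cut edges (S→T): {(3,1), (5,6), (7,1), (7,4)} total cap 48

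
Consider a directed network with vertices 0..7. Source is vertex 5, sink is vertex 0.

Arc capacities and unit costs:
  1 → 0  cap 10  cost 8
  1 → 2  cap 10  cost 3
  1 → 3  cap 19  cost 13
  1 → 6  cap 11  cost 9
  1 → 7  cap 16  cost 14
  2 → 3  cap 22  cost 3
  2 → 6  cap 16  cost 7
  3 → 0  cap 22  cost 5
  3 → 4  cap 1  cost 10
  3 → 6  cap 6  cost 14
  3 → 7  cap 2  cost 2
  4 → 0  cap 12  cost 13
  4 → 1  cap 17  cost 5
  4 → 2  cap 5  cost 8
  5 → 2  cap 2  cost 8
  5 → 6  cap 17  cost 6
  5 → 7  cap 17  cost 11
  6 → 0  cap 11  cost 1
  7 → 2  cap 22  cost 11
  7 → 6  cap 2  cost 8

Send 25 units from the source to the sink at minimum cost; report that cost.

shortest-cost path #1: 5→6→0 push 11 @ unit cost 7 (adds 77)
shortest-cost path #2: 5→2→3→0 push 2 @ unit cost 16 (adds 32)
shortest-cost path #3: 5→7→2→3→0 push 12 @ unit cost 30 (adds 360)
total cost = 469

Minimum cost for 25 units: 469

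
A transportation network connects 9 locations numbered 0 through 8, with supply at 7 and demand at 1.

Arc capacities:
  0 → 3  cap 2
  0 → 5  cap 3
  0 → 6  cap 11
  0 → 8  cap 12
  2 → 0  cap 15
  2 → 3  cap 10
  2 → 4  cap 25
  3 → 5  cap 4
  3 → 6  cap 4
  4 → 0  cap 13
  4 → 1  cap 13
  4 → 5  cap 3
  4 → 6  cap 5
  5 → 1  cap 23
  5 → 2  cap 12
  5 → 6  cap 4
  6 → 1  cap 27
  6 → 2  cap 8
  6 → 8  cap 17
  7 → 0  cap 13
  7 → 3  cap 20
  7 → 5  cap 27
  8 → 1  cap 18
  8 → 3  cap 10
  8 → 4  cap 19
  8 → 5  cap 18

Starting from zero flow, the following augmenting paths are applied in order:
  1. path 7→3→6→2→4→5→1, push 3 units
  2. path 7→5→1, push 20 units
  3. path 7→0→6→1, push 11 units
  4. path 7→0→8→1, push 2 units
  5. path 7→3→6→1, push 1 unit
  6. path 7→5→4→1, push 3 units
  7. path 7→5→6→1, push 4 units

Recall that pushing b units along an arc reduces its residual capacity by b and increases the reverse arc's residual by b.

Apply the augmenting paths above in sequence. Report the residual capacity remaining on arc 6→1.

Residual capacity of (6,1): 11

after path 1 (7→3→6→2→4→5→1, push 3): res(6,1)=27
after path 2 (7→5→1, push 20): res(6,1)=27
after path 3 (7→0→6→1, push 11): res(6,1)=16
after path 4 (7→0→8→1, push 2): res(6,1)=16
after path 5 (7→3→6→1, push 1): res(6,1)=15
after path 6 (7→5→4→1, push 3): res(6,1)=15
after path 7 (7→5→6→1, push 4): res(6,1)=11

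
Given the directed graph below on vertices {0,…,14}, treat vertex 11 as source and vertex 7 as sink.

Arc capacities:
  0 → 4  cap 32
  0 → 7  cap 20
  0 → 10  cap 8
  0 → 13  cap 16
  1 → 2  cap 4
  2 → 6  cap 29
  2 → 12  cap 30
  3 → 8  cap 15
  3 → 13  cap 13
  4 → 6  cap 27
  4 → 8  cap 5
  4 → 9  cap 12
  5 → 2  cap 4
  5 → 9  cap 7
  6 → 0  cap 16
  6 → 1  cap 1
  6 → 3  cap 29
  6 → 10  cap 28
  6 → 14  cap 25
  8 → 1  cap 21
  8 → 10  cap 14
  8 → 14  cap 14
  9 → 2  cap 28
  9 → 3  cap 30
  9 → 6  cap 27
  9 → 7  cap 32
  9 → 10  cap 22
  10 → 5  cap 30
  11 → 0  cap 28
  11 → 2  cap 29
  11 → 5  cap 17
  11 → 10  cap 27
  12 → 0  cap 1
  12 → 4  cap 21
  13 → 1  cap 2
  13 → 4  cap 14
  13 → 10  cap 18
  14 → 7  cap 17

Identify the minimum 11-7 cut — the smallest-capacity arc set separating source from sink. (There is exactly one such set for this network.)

Min-cut arcs: {(0,7), (4,9), (5,9), (14,7)} (total capacity 56)

augment #1: 11→0→7 push 20
augment #2: 11→5→9→7 push 7
augment #3: 11→0→4→9→7 push 8
augment #4: 11→2→6→14→7 push 17
augment #5: 11→2→12→4→9→7 push 4
max flow = 56; residual-reachable set from 11 gives S-side
cut edges (S→T): {(0,7), (4,9), (5,9), (14,7)} total cap 56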